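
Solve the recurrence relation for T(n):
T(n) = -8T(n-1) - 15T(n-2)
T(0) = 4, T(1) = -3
Characteristic equation: x² + 8x + 15 = 0, which factors as (x - (-3))(x - (-5)) = 0.
Roots r₁ = -3, r₂ = -5 (distinct).
General solution: T(n) = A·(-3)^n + B·(-5)^n.
From T(0) = 4: A + B = 4.
From T(1) = -3: -3A - 5B = -3.
Solving: A = \frac{17}{2}, B = - \frac{9}{2}.
So T(n) = \frac{17 \left(-3\right)^{n}}{2} - \frac{9 \left(-5\right)^{n}}{2}.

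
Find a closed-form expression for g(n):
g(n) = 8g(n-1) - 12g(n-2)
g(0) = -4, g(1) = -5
Characteristic equation: x² - 8x + 12 = 0, which factors as (x - (2))(x - (6)) = 0.
Roots r₁ = 2, r₂ = 6 (distinct).
General solution: g(n) = A·(2)^n + B·(6)^n.
From g(0) = -4: A + B = -4.
From g(1) = -5: 2A + 6B = -5.
Solving: A = - \frac{19}{4}, B = \frac{3}{4}.
So g(n) = - \frac{19 \cdot 2^{n}}{4} + \frac{3 \cdot 6^{n}}{4}.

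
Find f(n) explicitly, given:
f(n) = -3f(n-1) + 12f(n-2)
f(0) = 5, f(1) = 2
Characteristic equation: x² + 3x - 12 = 0.
Discriminant Δ = (-3)² + 4·(12) = 57.
Roots r₁,₂ = (-3 ± √57)/2, so r₁ = - \frac{3}{2} + \frac{\sqrt{57}}{2}, r₂ = - \frac{\sqrt{57}}{2} - \frac{3}{2}.
General solution: f(n) = A·r₁^n + B·r₂^n.
From the initial conditions, A + B = 5 and r₁A + r₂B = 2.
Since r₁ - r₂ = √57: A = (2 - (5)r₂)/√57 = \frac{\sqrt{57}}{6} + \frac{5}{2}, and B = 5 - A = \frac{5}{2} - \frac{\sqrt{57}}{6}.
So f(n) = \left(\frac{\sqrt{57}}{6} + \frac{5}{2}\right)\left(- \frac{3}{2} + \frac{\sqrt{57}}{2}\right)^n + \left(\frac{5}{2} - \frac{\sqrt{57}}{6}\right)\left(- \frac{\sqrt{57}}{2} - \frac{3}{2}\right)^n.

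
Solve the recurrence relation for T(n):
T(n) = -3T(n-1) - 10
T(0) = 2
First-order linear non-homogeneous.
Homogeneous solution: T_h(n) = A·(-3)^n.
Try constant particular solution T_p = K: K = -3K - 10 ⇒ K = - \frac{5}{2}.
General: T(n) = A·(-3)^n - \frac{5}{2}.
Apply T(0) = 2: A - \frac{5}{2} = 2 ⇒ A = \frac{9}{2}.
So T(n) = \frac{9 \left(-3\right)^{n}}{2} - \frac{5}{2}.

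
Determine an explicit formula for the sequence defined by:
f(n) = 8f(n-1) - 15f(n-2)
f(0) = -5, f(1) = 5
Characteristic equation: x² - 8x + 15 = 0, which factors as (x - (3))(x - (5)) = 0.
Roots r₁ = 3, r₂ = 5 (distinct).
General solution: f(n) = A·(3)^n + B·(5)^n.
From f(0) = -5: A + B = -5.
From f(1) = 5: 3A + 5B = 5.
Solving: A = -15, B = 10.
So f(n) = - 15 \cdot 3^{n} + 10 \cdot 5^{n}.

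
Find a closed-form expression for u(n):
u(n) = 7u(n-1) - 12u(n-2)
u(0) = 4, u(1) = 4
Characteristic equation: x² - 7x + 12 = 0, which factors as (x - (3))(x - (4)) = 0.
Roots r₁ = 3, r₂ = 4 (distinct).
General solution: u(n) = A·(3)^n + B·(4)^n.
From u(0) = 4: A + B = 4.
From u(1) = 4: 3A + 4B = 4.
Solving: A = 12, B = -8.
So u(n) = 12 \cdot 3^{n} - 8 \cdot 4^{n}.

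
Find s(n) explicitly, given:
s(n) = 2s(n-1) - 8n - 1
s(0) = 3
First-order linear with linear forcing.
Homogeneous solution: s_h(n) = A·(2)^n.
Try particular s_p(n) = pn + q. Substituting:
  pn + q = 2(p(n-1) + q) - 8n - 1.
Matching the n-coefficient: p = 2p - 8 ⇒ p = 8.
Matching constants: q = -2p + 2q - 1 ⇒ q = 17.
General: s(n) = A·(2)^n + 8 n + 17.
Apply s(0) = 3: A + 17 = 3 ⇒ A = -14.
So s(n) = - 14 \cdot 2^{n} + 8 n + 17.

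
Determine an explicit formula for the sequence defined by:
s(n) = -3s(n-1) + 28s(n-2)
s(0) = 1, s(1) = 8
Characteristic equation: x² + 3x - 28 = 0, which factors as (x - (4))(x - (-7)) = 0.
Roots r₁ = 4, r₂ = -7 (distinct).
General solution: s(n) = A·(4)^n + B·(-7)^n.
From s(0) = 1: A + B = 1.
From s(1) = 8: 4A - 7B = 8.
Solving: A = \frac{15}{11}, B = - \frac{4}{11}.
So s(n) = - \frac{4 \left(-7\right)^{n}}{11} + \frac{15 \cdot 4^{n}}{11}.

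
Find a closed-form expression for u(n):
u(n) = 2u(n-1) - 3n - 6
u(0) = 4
First-order linear with linear forcing.
Homogeneous solution: u_h(n) = A·(2)^n.
Try particular u_p(n) = pn + q. Substituting:
  pn + q = 2(p(n-1) + q) - 3n - 6.
Matching the n-coefficient: p = 2p - 3 ⇒ p = 3.
Matching constants: q = -2p + 2q - 6 ⇒ q = 12.
General: u(n) = A·(2)^n + 3 n + 12.
Apply u(0) = 4: A + 12 = 4 ⇒ A = -8.
So u(n) = - 8 \cdot 2^{n} + 3 n + 12.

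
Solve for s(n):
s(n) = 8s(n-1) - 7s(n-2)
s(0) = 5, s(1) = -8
Characteristic equation: x² - 8x + 7 = 0, which factors as (x - (1))(x - (7)) = 0.
Roots r₁ = 1, r₂ = 7 (distinct).
General solution: s(n) = A·(1)^n + B·(7)^n.
From s(0) = 5: A + B = 5.
From s(1) = -8: A + 7B = -8.
Solving: A = \frac{43}{6}, B = - \frac{13}{6}.
So s(n) = \frac{43}{6} - \frac{13 \cdot 7^{n}}{6}.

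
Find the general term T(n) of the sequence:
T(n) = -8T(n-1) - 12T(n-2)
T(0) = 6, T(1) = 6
Characteristic equation: x² + 8x + 12 = 0, which factors as (x - (-6))(x - (-2)) = 0.
Roots r₁ = -6, r₂ = -2 (distinct).
General solution: T(n) = A·(-6)^n + B·(-2)^n.
From T(0) = 6: A + B = 6.
From T(1) = 6: -6A - 2B = 6.
Solving: A = - \frac{9}{2}, B = \frac{21}{2}.
So T(n) = \frac{21 \left(-2\right)^{n}}{2} - \frac{9 \left(-6\right)^{n}}{2}.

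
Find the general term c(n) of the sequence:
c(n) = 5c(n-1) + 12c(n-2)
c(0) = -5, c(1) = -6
Characteristic equation: x² - 5x - 12 = 0.
Discriminant Δ = (5)² + 4·(12) = 73.
Roots r₁,₂ = (5 ± √73)/2, so r₁ = \frac{5}{2} + \frac{\sqrt{73}}{2}, r₂ = \frac{5}{2} - \frac{\sqrt{73}}{2}.
General solution: c(n) = A·r₁^n + B·r₂^n.
From the initial conditions, A + B = -5 and r₁A + r₂B = -6.
Since r₁ - r₂ = √73: A = (-6 - (-5)r₂)/√73 = - \frac{5}{2} + \frac{13 \sqrt{73}}{146}, and B = -5 - A = - \frac{5}{2} - \frac{13 \sqrt{73}}{146}.
So c(n) = \left(- \frac{5}{2} + \frac{13 \sqrt{73}}{146}\right)\left(\frac{5}{2} + \frac{\sqrt{73}}{2}\right)^n + \left(- \frac{5}{2} - \frac{13 \sqrt{73}}{146}\right)\left(\frac{5}{2} - \frac{\sqrt{73}}{2}\right)^n.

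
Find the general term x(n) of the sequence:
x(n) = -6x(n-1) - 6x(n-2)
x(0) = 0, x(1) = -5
Characteristic equation: x² + 6x + 6 = 0.
Discriminant Δ = (-6)² + 4·(-6) = 12.
Roots r₁,₂ = (-6 ± √12)/2, so r₁ = -3 + \sqrt{3}, r₂ = -3 - \sqrt{3}.
General solution: x(n) = A·r₁^n + B·r₂^n.
From the initial conditions, A + B = 0 and r₁A + r₂B = -5.
Since r₁ - r₂ = √12: A = (-5 - (0)r₂)/√12 = - \frac{5 \sqrt{3}}{6}, and B = 0 - A = \frac{5 \sqrt{3}}{6}.
So x(n) = \left(- \frac{5 \sqrt{3}}{6}\right)\left(-3 + \sqrt{3}\right)^n + \left(\frac{5 \sqrt{3}}{6}\right)\left(-3 - \sqrt{3}\right)^n.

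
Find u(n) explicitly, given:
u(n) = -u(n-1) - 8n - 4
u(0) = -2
First-order linear with linear forcing.
Homogeneous solution: u_h(n) = A·(-1)^n.
Try particular u_p(n) = pn + q. Substituting:
  pn + q = -(p(n-1) + q) - 8n - 4.
Matching the n-coefficient: p = -p - 8 ⇒ p = -4.
Matching constants: q = p - q - 4 ⇒ q = -4.
General: u(n) = A·(-1)^n - 4 n - 4.
Apply u(0) = -2: A - 4 = -2 ⇒ A = 2.
So u(n) = 2 \left(-1\right)^{n} - 4 n - 4.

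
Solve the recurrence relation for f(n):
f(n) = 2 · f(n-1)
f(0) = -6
Pure geometric recurrence with ratio 2.
By induction f(n) = f(0) · (2)^n = - 6 \cdot 2^{n}.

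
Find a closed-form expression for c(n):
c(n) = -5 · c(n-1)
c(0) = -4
Pure geometric recurrence with ratio -5.
By induction c(n) = c(0) · (-5)^n = - 4 \left(-5\right)^{n}.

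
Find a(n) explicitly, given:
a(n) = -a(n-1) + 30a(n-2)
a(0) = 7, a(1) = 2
Characteristic equation: x² + x - 30 = 0, which factors as (x - (-6))(x - (5)) = 0.
Roots r₁ = -6, r₂ = 5 (distinct).
General solution: a(n) = A·(-6)^n + B·(5)^n.
From a(0) = 7: A + B = 7.
From a(1) = 2: -6A + 5B = 2.
Solving: A = 3, B = 4.
So a(n) = 3 \left(-6\right)^{n} + 4 \cdot 5^{n}.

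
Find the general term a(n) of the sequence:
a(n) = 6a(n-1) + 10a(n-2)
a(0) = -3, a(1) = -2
Characteristic equation: x² - 6x - 10 = 0.
Discriminant Δ = (6)² + 4·(10) = 76.
Roots r₁,₂ = (6 ± √76)/2, so r₁ = 3 + \sqrt{19}, r₂ = 3 - \sqrt{19}.
General solution: a(n) = A·r₁^n + B·r₂^n.
From the initial conditions, A + B = -3 and r₁A + r₂B = -2.
Since r₁ - r₂ = √76: A = (-2 - (-3)r₂)/√76 = - \frac{3}{2} + \frac{7 \sqrt{19}}{38}, and B = -3 - A = - \frac{3}{2} - \frac{7 \sqrt{19}}{38}.
So a(n) = \left(- \frac{3}{2} + \frac{7 \sqrt{19}}{38}\right)\left(3 + \sqrt{19}\right)^n + \left(- \frac{3}{2} - \frac{7 \sqrt{19}}{38}\right)\left(3 - \sqrt{19}\right)^n.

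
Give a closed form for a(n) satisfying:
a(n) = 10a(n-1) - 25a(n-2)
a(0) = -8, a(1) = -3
Characteristic equation: x² - 10x + 25 = 0, which is (x - (5))².
Repeated root r = 5.
General solution: a(n) = (A + Bn)·(5)^n.
From a(0) = -8: A = -8.
From a(1) = -3: (A + B)·(5) = -3 ⇒ B = \frac{37}{5}.
So a(n) = \left(\frac{37 n}{5} - 8\right) \cdot (5)^n.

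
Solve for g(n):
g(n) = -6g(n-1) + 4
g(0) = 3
First-order linear non-homogeneous.
Homogeneous solution: g_h(n) = A·(-6)^n.
Try constant particular solution g_p = K: K = -6K + 4 ⇒ K = \frac{4}{7}.
General: g(n) = A·(-6)^n + \frac{4}{7}.
Apply g(0) = 3: A + \frac{4}{7} = 3 ⇒ A = \frac{17}{7}.
So g(n) = \frac{17 \left(-6\right)^{n}}{7} + \frac{4}{7}.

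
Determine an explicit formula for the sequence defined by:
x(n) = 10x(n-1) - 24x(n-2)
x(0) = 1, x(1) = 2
Characteristic equation: x² - 10x + 24 = 0, which factors as (x - (4))(x - (6)) = 0.
Roots r₁ = 4, r₂ = 6 (distinct).
General solution: x(n) = A·(4)^n + B·(6)^n.
From x(0) = 1: A + B = 1.
From x(1) = 2: 4A + 6B = 2.
Solving: A = 2, B = -1.
So x(n) = 2 \cdot 4^{n} - 6^{n}.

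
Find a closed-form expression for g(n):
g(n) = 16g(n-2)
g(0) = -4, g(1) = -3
Characteristic equation: x² - 16 = 0, which factors as (x - (4))(x - (-4)) = 0.
Roots r₁ = 4, r₂ = -4 (distinct).
General solution: g(n) = A·(4)^n + B·(-4)^n.
From g(0) = -4: A + B = -4.
From g(1) = -3: 4A - 4B = -3.
Solving: A = - \frac{19}{8}, B = - \frac{13}{8}.
So g(n) = - \frac{13 \left(-4\right)^{n}}{8} - \frac{19 \cdot 4^{n}}{8}.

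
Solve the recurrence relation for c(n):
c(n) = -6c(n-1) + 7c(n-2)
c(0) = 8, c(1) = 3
Characteristic equation: x² + 6x - 7 = 0, which factors as (x - (-7))(x - (1)) = 0.
Roots r₁ = -7, r₂ = 1 (distinct).
General solution: c(n) = A·(-7)^n + B·(1)^n.
From c(0) = 8: A + B = 8.
From c(1) = 3: -7A + B = 3.
Solving: A = \frac{5}{8}, B = \frac{59}{8}.
So c(n) = \frac{5 \left(-7\right)^{n}}{8} + \frac{59}{8}.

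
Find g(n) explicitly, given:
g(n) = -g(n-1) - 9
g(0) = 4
First-order linear non-homogeneous.
Homogeneous solution: g_h(n) = A·(-1)^n.
Try constant particular solution g_p = K: K = -K - 9 ⇒ K = - \frac{9}{2}.
General: g(n) = A·(-1)^n - \frac{9}{2}.
Apply g(0) = 4: A - \frac{9}{2} = 4 ⇒ A = \frac{17}{2}.
So g(n) = \frac{17 \left(-1\right)^{n}}{2} - \frac{9}{2}.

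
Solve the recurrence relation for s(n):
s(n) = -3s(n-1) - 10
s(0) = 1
First-order linear non-homogeneous.
Homogeneous solution: s_h(n) = A·(-3)^n.
Try constant particular solution s_p = K: K = -3K - 10 ⇒ K = - \frac{5}{2}.
General: s(n) = A·(-3)^n - \frac{5}{2}.
Apply s(0) = 1: A - \frac{5}{2} = 1 ⇒ A = \frac{7}{2}.
So s(n) = \frac{7 \left(-3\right)^{n}}{2} - \frac{5}{2}.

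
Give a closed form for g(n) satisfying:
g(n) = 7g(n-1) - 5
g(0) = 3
First-order linear non-homogeneous.
Homogeneous solution: g_h(n) = A·(7)^n.
Try constant particular solution g_p = K: K = 7K - 5 ⇒ K = \frac{5}{6}.
General: g(n) = A·(7)^n + \frac{5}{6}.
Apply g(0) = 3: A + \frac{5}{6} = 3 ⇒ A = \frac{13}{6}.
So g(n) = \frac{13 \cdot 7^{n}}{6} + \frac{5}{6}.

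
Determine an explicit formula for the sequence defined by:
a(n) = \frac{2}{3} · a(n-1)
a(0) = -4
Pure geometric recurrence with ratio \frac{2}{3}.
By induction a(n) = a(0) · (\frac{2}{3})^n = - 4 \left(\frac{2}{3}\right)^{n}.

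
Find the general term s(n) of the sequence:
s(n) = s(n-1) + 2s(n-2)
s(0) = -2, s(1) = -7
Characteristic equation: x² - x - 2 = 0, which factors as (x - (-1))(x - (2)) = 0.
Roots r₁ = -1, r₂ = 2 (distinct).
General solution: s(n) = A·(-1)^n + B·(2)^n.
From s(0) = -2: A + B = -2.
From s(1) = -7: -A + 2B = -7.
Solving: A = 1, B = -3.
So s(n) = \left(-1\right)^{n} - 3 \cdot 2^{n}.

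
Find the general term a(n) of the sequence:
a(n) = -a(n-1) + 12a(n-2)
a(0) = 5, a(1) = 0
Characteristic equation: x² + x - 12 = 0, which factors as (x - (-4))(x - (3)) = 0.
Roots r₁ = -4, r₂ = 3 (distinct).
General solution: a(n) = A·(-4)^n + B·(3)^n.
From a(0) = 5: A + B = 5.
From a(1) = 0: -4A + 3B = 0.
Solving: A = \frac{15}{7}, B = \frac{20}{7}.
So a(n) = \frac{15 \left(-4\right)^{n}}{7} + \frac{20 \cdot 3^{n}}{7}.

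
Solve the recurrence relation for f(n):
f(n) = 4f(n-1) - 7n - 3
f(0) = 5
First-order linear with linear forcing.
Homogeneous solution: f_h(n) = A·(4)^n.
Try particular f_p(n) = pn + q. Substituting:
  pn + q = 4(p(n-1) + q) - 7n - 3.
Matching the n-coefficient: p = 4p - 7 ⇒ p = \frac{7}{3}.
Matching constants: q = -4p + 4q - 3 ⇒ q = \frac{37}{9}.
General: f(n) = A·(4)^n + \frac{7 n}{3} + \frac{37}{9}.
Apply f(0) = 5: A + \frac{37}{9} = 5 ⇒ A = \frac{8}{9}.
So f(n) = \frac{8 \cdot 4^{n}}{9} + \frac{7 n}{3} + \frac{37}{9}.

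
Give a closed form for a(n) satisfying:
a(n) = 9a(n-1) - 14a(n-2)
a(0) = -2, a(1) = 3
Characteristic equation: x² - 9x + 14 = 0, which factors as (x - (2))(x - (7)) = 0.
Roots r₁ = 2, r₂ = 7 (distinct).
General solution: a(n) = A·(2)^n + B·(7)^n.
From a(0) = -2: A + B = -2.
From a(1) = 3: 2A + 7B = 3.
Solving: A = - \frac{17}{5}, B = \frac{7}{5}.
So a(n) = - \frac{17 \cdot 2^{n}}{5} + \frac{7 \cdot 7^{n}}{5}.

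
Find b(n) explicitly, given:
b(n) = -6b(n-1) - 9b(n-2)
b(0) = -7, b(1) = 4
Characteristic equation: x² + 6x + 9 = 0, which is (x - (-3))².
Repeated root r = -3.
General solution: b(n) = (A + Bn)·(-3)^n.
From b(0) = -7: A = -7.
From b(1) = 4: (A + B)·(-3) = 4 ⇒ B = \frac{17}{3}.
So b(n) = \left(\frac{17 n}{3} - 7\right) \cdot (-3)^n.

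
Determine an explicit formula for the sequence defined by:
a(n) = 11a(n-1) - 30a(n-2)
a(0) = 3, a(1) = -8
Characteristic equation: x² - 11x + 30 = 0, which factors as (x - (6))(x - (5)) = 0.
Roots r₁ = 6, r₂ = 5 (distinct).
General solution: a(n) = A·(6)^n + B·(5)^n.
From a(0) = 3: A + B = 3.
From a(1) = -8: 6A + 5B = -8.
Solving: A = -23, B = 26.
So a(n) = 26 \cdot 5^{n} - 23 \cdot 6^{n}.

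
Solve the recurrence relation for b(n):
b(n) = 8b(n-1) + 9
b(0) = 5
First-order linear non-homogeneous.
Homogeneous solution: b_h(n) = A·(8)^n.
Try constant particular solution b_p = K: K = 8K + 9 ⇒ K = - \frac{9}{7}.
General: b(n) = A·(8)^n - \frac{9}{7}.
Apply b(0) = 5: A - \frac{9}{7} = 5 ⇒ A = \frac{44}{7}.
So b(n) = \frac{44 \cdot 8^{n}}{7} - \frac{9}{7}.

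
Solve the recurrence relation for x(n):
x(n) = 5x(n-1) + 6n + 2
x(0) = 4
First-order linear with linear forcing.
Homogeneous solution: x_h(n) = A·(5)^n.
Try particular x_p(n) = pn + q. Substituting:
  pn + q = 5(p(n-1) + q) + 6n + 2.
Matching the n-coefficient: p = 5p + 6 ⇒ p = - \frac{3}{2}.
Matching constants: q = -5p + 5q + 2 ⇒ q = - \frac{19}{8}.
General: x(n) = A·(5)^n - \frac{3 n}{2} - \frac{19}{8}.
Apply x(0) = 4: A - \frac{19}{8} = 4 ⇒ A = \frac{51}{8}.
So x(n) = \frac{51 \cdot 5^{n}}{8} - \frac{3 n}{2} - \frac{19}{8}.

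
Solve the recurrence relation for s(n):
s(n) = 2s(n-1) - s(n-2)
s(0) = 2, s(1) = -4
Characteristic equation: x² - 2x + 1 = 0, which is (x - (1))².
Repeated root r = 1.
General solution: s(n) = (A + Bn)·(1)^n.
From s(0) = 2: A = 2.
From s(1) = -4: (A + B)·(1) = -4 ⇒ B = -6.
So s(n) = \left(2 - 6 n\right) \cdot (1)^n.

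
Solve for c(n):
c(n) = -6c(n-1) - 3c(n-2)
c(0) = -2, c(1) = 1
Characteristic equation: x² + 6x + 3 = 0.
Discriminant Δ = (-6)² + 4·(-3) = 24.
Roots r₁,₂ = (-6 ± √24)/2, so r₁ = -3 + \sqrt{6}, r₂ = -3 - \sqrt{6}.
General solution: c(n) = A·r₁^n + B·r₂^n.
From the initial conditions, A + B = -2 and r₁A + r₂B = 1.
Since r₁ - r₂ = √24: A = (1 - (-2)r₂)/√24 = - \frac{5 \sqrt{6}}{12} - 1, and B = -2 - A = -1 + \frac{5 \sqrt{6}}{12}.
So c(n) = \left(- \frac{5 \sqrt{6}}{12} - 1\right)\left(-3 + \sqrt{6}\right)^n + \left(-1 + \frac{5 \sqrt{6}}{12}\right)\left(-3 - \sqrt{6}\right)^n.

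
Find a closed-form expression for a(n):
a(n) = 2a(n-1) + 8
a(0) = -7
First-order linear non-homogeneous.
Homogeneous solution: a_h(n) = A·(2)^n.
Try constant particular solution a_p = K: K = 2K + 8 ⇒ K = -8.
General: a(n) = A·(2)^n - 8.
Apply a(0) = -7: A - 8 = -7 ⇒ A = 1.
So a(n) = 2^{n} - 8.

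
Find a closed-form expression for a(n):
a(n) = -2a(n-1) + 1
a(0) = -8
First-order linear non-homogeneous.
Homogeneous solution: a_h(n) = A·(-2)^n.
Try constant particular solution a_p = K: K = -2K + 1 ⇒ K = \frac{1}{3}.
General: a(n) = A·(-2)^n + \frac{1}{3}.
Apply a(0) = -8: A + \frac{1}{3} = -8 ⇒ A = - \frac{25}{3}.
So a(n) = \frac{1}{3} - \frac{25 \left(-2\right)^{n}}{3}.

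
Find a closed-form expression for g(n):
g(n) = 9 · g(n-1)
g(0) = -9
Pure geometric recurrence with ratio 9.
By induction g(n) = g(0) · (9)^n = - 9 \cdot 9^{n}.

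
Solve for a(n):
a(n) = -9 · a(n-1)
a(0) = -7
Pure geometric recurrence with ratio -9.
By induction a(n) = a(0) · (-9)^n = - 7 \left(-9\right)^{n}.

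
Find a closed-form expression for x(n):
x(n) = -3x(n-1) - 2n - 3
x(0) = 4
First-order linear with linear forcing.
Homogeneous solution: x_h(n) = A·(-3)^n.
Try particular x_p(n) = pn + q. Substituting:
  pn + q = -3(p(n-1) + q) - 2n - 3.
Matching the n-coefficient: p = -3p - 2 ⇒ p = - \frac{1}{2}.
Matching constants: q = 3p - 3q - 3 ⇒ q = - \frac{9}{8}.
General: x(n) = A·(-3)^n - \frac{n}{2} - \frac{9}{8}.
Apply x(0) = 4: A - \frac{9}{8} = 4 ⇒ A = \frac{41}{8}.
So x(n) = \frac{41 \left(-3\right)^{n}}{8} - \frac{n}{2} - \frac{9}{8}.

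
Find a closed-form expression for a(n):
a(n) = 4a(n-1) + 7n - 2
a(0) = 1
First-order linear with linear forcing.
Homogeneous solution: a_h(n) = A·(4)^n.
Try particular a_p(n) = pn + q. Substituting:
  pn + q = 4(p(n-1) + q) + 7n - 2.
Matching the n-coefficient: p = 4p + 7 ⇒ p = - \frac{7}{3}.
Matching constants: q = -4p + 4q - 2 ⇒ q = - \frac{22}{9}.
General: a(n) = A·(4)^n - \frac{7 n}{3} - \frac{22}{9}.
Apply a(0) = 1: A - \frac{22}{9} = 1 ⇒ A = \frac{31}{9}.
So a(n) = \frac{31 \cdot 4^{n}}{9} - \frac{7 n}{3} - \frac{22}{9}.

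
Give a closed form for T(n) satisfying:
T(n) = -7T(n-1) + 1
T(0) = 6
First-order linear non-homogeneous.
Homogeneous solution: T_h(n) = A·(-7)^n.
Try constant particular solution T_p = K: K = -7K + 1 ⇒ K = \frac{1}{8}.
General: T(n) = A·(-7)^n + \frac{1}{8}.
Apply T(0) = 6: A + \frac{1}{8} = 6 ⇒ A = \frac{47}{8}.
So T(n) = \frac{47 \left(-7\right)^{n}}{8} + \frac{1}{8}.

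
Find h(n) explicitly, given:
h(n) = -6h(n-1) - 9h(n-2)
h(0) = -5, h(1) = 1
Characteristic equation: x² + 6x + 9 = 0, which is (x - (-3))².
Repeated root r = -3.
General solution: h(n) = (A + Bn)·(-3)^n.
From h(0) = -5: A = -5.
From h(1) = 1: (A + B)·(-3) = 1 ⇒ B = \frac{14}{3}.
So h(n) = \left(\frac{14 n}{3} - 5\right) \cdot (-3)^n.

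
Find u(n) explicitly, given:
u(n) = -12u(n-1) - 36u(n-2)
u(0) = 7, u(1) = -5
Characteristic equation: x² + 12x + 36 = 0, which is (x - (-6))².
Repeated root r = -6.
General solution: u(n) = (A + Bn)·(-6)^n.
From u(0) = 7: A = 7.
From u(1) = -5: (A + B)·(-6) = -5 ⇒ B = - \frac{37}{6}.
So u(n) = \left(7 - \frac{37 n}{6}\right) \cdot (-6)^n.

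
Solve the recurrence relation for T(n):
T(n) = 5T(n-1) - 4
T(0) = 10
First-order linear non-homogeneous.
Homogeneous solution: T_h(n) = A·(5)^n.
Try constant particular solution T_p = K: K = 5K - 4 ⇒ K = 1.
General: T(n) = A·(5)^n + 1.
Apply T(0) = 10: A + 1 = 10 ⇒ A = 9.
So T(n) = 9 \cdot 5^{n} + 1.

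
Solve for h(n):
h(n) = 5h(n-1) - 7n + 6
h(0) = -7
First-order linear with linear forcing.
Homogeneous solution: h_h(n) = A·(5)^n.
Try particular h_p(n) = pn + q. Substituting:
  pn + q = 5(p(n-1) + q) - 7n + 6.
Matching the n-coefficient: p = 5p - 7 ⇒ p = \frac{7}{4}.
Matching constants: q = -5p + 5q + 6 ⇒ q = \frac{11}{16}.
General: h(n) = A·(5)^n + \frac{7 n}{4} + \frac{11}{16}.
Apply h(0) = -7: A + \frac{11}{16} = -7 ⇒ A = - \frac{123}{16}.
So h(n) = - \frac{123 \cdot 5^{n}}{16} + \frac{7 n}{4} + \frac{11}{16}.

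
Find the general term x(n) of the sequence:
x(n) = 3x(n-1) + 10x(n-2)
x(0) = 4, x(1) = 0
Characteristic equation: x² - 3x - 10 = 0, which factors as (x - (-2))(x - (5)) = 0.
Roots r₁ = -2, r₂ = 5 (distinct).
General solution: x(n) = A·(-2)^n + B·(5)^n.
From x(0) = 4: A + B = 4.
From x(1) = 0: -2A + 5B = 0.
Solving: A = \frac{20}{7}, B = \frac{8}{7}.
So x(n) = \frac{20 \left(-2\right)^{n}}{7} + \frac{8 \cdot 5^{n}}{7}.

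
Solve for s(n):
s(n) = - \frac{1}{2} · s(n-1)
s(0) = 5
Pure geometric recurrence with ratio - \frac{1}{2}.
By induction s(n) = s(0) · (- \frac{1}{2})^n = 5 \left(- \frac{1}{2}\right)^{n}.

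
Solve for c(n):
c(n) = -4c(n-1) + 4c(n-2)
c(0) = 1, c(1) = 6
Characteristic equation: x² + 4x - 4 = 0.
Discriminant Δ = (-4)² + 4·(4) = 32.
Roots r₁,₂ = (-4 ± √32)/2, so r₁ = -2 + 2 \sqrt{2}, r₂ = - 2 \sqrt{2} - 2.
General solution: c(n) = A·r₁^n + B·r₂^n.
From the initial conditions, A + B = 1 and r₁A + r₂B = 6.
Since r₁ - r₂ = √32: A = (6 - (1)r₂)/√32 = \frac{1}{2} + \sqrt{2}, and B = 1 - A = \frac{1}{2} - \sqrt{2}.
So c(n) = \left(\frac{1}{2} + \sqrt{2}\right)\left(-2 + 2 \sqrt{2}\right)^n + \left(\frac{1}{2} - \sqrt{2}\right)\left(- 2 \sqrt{2} - 2\right)^n.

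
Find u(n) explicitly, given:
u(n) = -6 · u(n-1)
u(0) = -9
Pure geometric recurrence with ratio -6.
By induction u(n) = u(0) · (-6)^n = - 9 \left(-6\right)^{n}.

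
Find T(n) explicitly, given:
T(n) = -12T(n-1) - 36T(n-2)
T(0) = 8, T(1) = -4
Characteristic equation: x² + 12x + 36 = 0, which is (x - (-6))².
Repeated root r = -6.
General solution: T(n) = (A + Bn)·(-6)^n.
From T(0) = 8: A = 8.
From T(1) = -4: (A + B)·(-6) = -4 ⇒ B = - \frac{22}{3}.
So T(n) = \left(8 - \frac{22 n}{3}\right) \cdot (-6)^n.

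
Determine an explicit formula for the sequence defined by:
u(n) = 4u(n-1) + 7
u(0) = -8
First-order linear non-homogeneous.
Homogeneous solution: u_h(n) = A·(4)^n.
Try constant particular solution u_p = K: K = 4K + 7 ⇒ K = - \frac{7}{3}.
General: u(n) = A·(4)^n - \frac{7}{3}.
Apply u(0) = -8: A - \frac{7}{3} = -8 ⇒ A = - \frac{17}{3}.
So u(n) = - \frac{17 \cdot 4^{n}}{3} - \frac{7}{3}.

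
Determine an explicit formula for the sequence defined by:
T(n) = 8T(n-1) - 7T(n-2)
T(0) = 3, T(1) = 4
Characteristic equation: x² - 8x + 7 = 0, which factors as (x - (1))(x - (7)) = 0.
Roots r₁ = 1, r₂ = 7 (distinct).
General solution: T(n) = A·(1)^n + B·(7)^n.
From T(0) = 3: A + B = 3.
From T(1) = 4: A + 7B = 4.
Solving: A = \frac{17}{6}, B = \frac{1}{6}.
So T(n) = \frac{7^{n}}{6} + \frac{17}{6}.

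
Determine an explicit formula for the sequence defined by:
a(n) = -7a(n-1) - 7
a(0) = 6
First-order linear non-homogeneous.
Homogeneous solution: a_h(n) = A·(-7)^n.
Try constant particular solution a_p = K: K = -7K - 7 ⇒ K = - \frac{7}{8}.
General: a(n) = A·(-7)^n - \frac{7}{8}.
Apply a(0) = 6: A - \frac{7}{8} = 6 ⇒ A = \frac{55}{8}.
So a(n) = \frac{55 \left(-7\right)^{n}}{8} - \frac{7}{8}.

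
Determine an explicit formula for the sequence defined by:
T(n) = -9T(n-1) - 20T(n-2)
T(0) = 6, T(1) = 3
Characteristic equation: x² + 9x + 20 = 0, which factors as (x - (-5))(x - (-4)) = 0.
Roots r₁ = -5, r₂ = -4 (distinct).
General solution: T(n) = A·(-5)^n + B·(-4)^n.
From T(0) = 6: A + B = 6.
From T(1) = 3: -5A - 4B = 3.
Solving: A = -27, B = 33.
So T(n) = 33 \left(-4\right)^{n} - 27 \left(-5\right)^{n}.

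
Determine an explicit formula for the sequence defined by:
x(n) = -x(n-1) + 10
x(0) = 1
First-order linear non-homogeneous.
Homogeneous solution: x_h(n) = A·(-1)^n.
Try constant particular solution x_p = K: K = -K + 10 ⇒ K = 5.
General: x(n) = A·(-1)^n + 5.
Apply x(0) = 1: A + 5 = 1 ⇒ A = -4.
So x(n) = 5 - 4 \left(-1\right)^{n}.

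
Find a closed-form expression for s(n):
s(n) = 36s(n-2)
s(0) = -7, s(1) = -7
Characteristic equation: x² - 36 = 0, which factors as (x - (-6))(x - (6)) = 0.
Roots r₁ = -6, r₂ = 6 (distinct).
General solution: s(n) = A·(-6)^n + B·(6)^n.
From s(0) = -7: A + B = -7.
From s(1) = -7: -6A + 6B = -7.
Solving: A = - \frac{35}{12}, B = - \frac{49}{12}.
So s(n) = - \frac{35 \left(-6\right)^{n}}{12} - \frac{49 \cdot 6^{n}}{12}.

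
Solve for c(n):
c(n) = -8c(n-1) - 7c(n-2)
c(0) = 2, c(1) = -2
Characteristic equation: x² + 8x + 7 = 0, which factors as (x - (-7))(x - (-1)) = 0.
Roots r₁ = -7, r₂ = -1 (distinct).
General solution: c(n) = A·(-7)^n + B·(-1)^n.
From c(0) = 2: A + B = 2.
From c(1) = -2: -7A - B = -2.
Solving: A = 0, B = 2.
So c(n) = 2 \left(-1\right)^{n}.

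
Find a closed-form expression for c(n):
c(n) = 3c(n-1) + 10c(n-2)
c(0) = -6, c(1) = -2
Characteristic equation: x² - 3x - 10 = 0, which factors as (x - (5))(x - (-2)) = 0.
Roots r₁ = 5, r₂ = -2 (distinct).
General solution: c(n) = A·(5)^n + B·(-2)^n.
From c(0) = -6: A + B = -6.
From c(1) = -2: 5A - 2B = -2.
Solving: A = -2, B = -4.
So c(n) = - 4 \left(-2\right)^{n} - 2 \cdot 5^{n}.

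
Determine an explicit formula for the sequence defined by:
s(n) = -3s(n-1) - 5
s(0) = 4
First-order linear non-homogeneous.
Homogeneous solution: s_h(n) = A·(-3)^n.
Try constant particular solution s_p = K: K = -3K - 5 ⇒ K = - \frac{5}{4}.
General: s(n) = A·(-3)^n - \frac{5}{4}.
Apply s(0) = 4: A - \frac{5}{4} = 4 ⇒ A = \frac{21}{4}.
So s(n) = \frac{21 \left(-3\right)^{n}}{4} - \frac{5}{4}.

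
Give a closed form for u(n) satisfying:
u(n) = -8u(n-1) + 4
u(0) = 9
First-order linear non-homogeneous.
Homogeneous solution: u_h(n) = A·(-8)^n.
Try constant particular solution u_p = K: K = -8K + 4 ⇒ K = \frac{4}{9}.
General: u(n) = A·(-8)^n + \frac{4}{9}.
Apply u(0) = 9: A + \frac{4}{9} = 9 ⇒ A = \frac{77}{9}.
So u(n) = \frac{77 \left(-8\right)^{n}}{9} + \frac{4}{9}.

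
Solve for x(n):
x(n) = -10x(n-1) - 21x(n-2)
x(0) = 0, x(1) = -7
Characteristic equation: x² + 10x + 21 = 0, which factors as (x - (-7))(x - (-3)) = 0.
Roots r₁ = -7, r₂ = -3 (distinct).
General solution: x(n) = A·(-7)^n + B·(-3)^n.
From x(0) = 0: A + B = 0.
From x(1) = -7: -7A - 3B = -7.
Solving: A = \frac{7}{4}, B = - \frac{7}{4}.
So x(n) = - \frac{7 \left(-3\right)^{n}}{4} + \frac{7 \left(-7\right)^{n}}{4}.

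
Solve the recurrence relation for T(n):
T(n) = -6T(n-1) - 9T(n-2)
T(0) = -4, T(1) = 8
Characteristic equation: x² + 6x + 9 = 0, which is (x - (-3))².
Repeated root r = -3.
General solution: T(n) = (A + Bn)·(-3)^n.
From T(0) = -4: A = -4.
From T(1) = 8: (A + B)·(-3) = 8 ⇒ B = \frac{4}{3}.
So T(n) = \left(\frac{4 n}{3} - 4\right) \cdot (-3)^n.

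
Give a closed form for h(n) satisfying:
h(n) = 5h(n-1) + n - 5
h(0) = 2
First-order linear with linear forcing.
Homogeneous solution: h_h(n) = A·(5)^n.
Try particular h_p(n) = pn + q. Substituting:
  pn + q = 5(p(n-1) + q) + n - 5.
Matching the n-coefficient: p = 5p + 1 ⇒ p = - \frac{1}{4}.
Matching constants: q = -5p + 5q - 5 ⇒ q = \frac{15}{16}.
General: h(n) = A·(5)^n - \frac{n}{4} + \frac{15}{16}.
Apply h(0) = 2: A + \frac{15}{16} = 2 ⇒ A = \frac{17}{16}.
So h(n) = \frac{17 \cdot 5^{n}}{16} - \frac{n}{4} + \frac{15}{16}.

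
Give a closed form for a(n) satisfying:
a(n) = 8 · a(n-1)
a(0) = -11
Pure geometric recurrence with ratio 8.
By induction a(n) = a(0) · (8)^n = - 11 \cdot 8^{n}.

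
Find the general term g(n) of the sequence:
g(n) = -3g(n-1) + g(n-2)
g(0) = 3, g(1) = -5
Characteristic equation: x² + 3x - 1 = 0.
Discriminant Δ = (-3)² + 4·(1) = 13.
Roots r₁,₂ = (-3 ± √13)/2, so r₁ = - \frac{3}{2} + \frac{\sqrt{13}}{2}, r₂ = - \frac{\sqrt{13}}{2} - \frac{3}{2}.
General solution: g(n) = A·r₁^n + B·r₂^n.
From the initial conditions, A + B = 3 and r₁A + r₂B = -5.
Since r₁ - r₂ = √13: A = (-5 - (3)r₂)/√13 = \frac{3}{2} - \frac{\sqrt{13}}{26}, and B = 3 - A = \frac{\sqrt{13}}{26} + \frac{3}{2}.
So g(n) = \left(\frac{3}{2} - \frac{\sqrt{13}}{26}\right)\left(- \frac{3}{2} + \frac{\sqrt{13}}{2}\right)^n + \left(\frac{\sqrt{13}}{26} + \frac{3}{2}\right)\left(- \frac{\sqrt{13}}{2} - \frac{3}{2}\right)^n.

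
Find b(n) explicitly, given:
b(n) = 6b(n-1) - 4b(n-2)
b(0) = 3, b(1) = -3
Characteristic equation: x² - 6x + 4 = 0.
Discriminant Δ = (6)² + 4·(-4) = 20.
Roots r₁,₂ = (6 ± √20)/2, so r₁ = \sqrt{5} + 3, r₂ = 3 - \sqrt{5}.
General solution: b(n) = A·r₁^n + B·r₂^n.
From the initial conditions, A + B = 3 and r₁A + r₂B = -3.
Since r₁ - r₂ = √20: A = (-3 - (3)r₂)/√20 = \frac{3}{2} - \frac{6 \sqrt{5}}{5}, and B = 3 - A = \frac{3}{2} + \frac{6 \sqrt{5}}{5}.
So b(n) = \left(\frac{3}{2} - \frac{6 \sqrt{5}}{5}\right)\left(\sqrt{5} + 3\right)^n + \left(\frac{3}{2} + \frac{6 \sqrt{5}}{5}\right)\left(3 - \sqrt{5}\right)^n.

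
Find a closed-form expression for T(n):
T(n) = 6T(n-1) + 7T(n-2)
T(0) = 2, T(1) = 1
Characteristic equation: x² - 6x - 7 = 0, which factors as (x - (-1))(x - (7)) = 0.
Roots r₁ = -1, r₂ = 7 (distinct).
General solution: T(n) = A·(-1)^n + B·(7)^n.
From T(0) = 2: A + B = 2.
From T(1) = 1: -A + 7B = 1.
Solving: A = \frac{13}{8}, B = \frac{3}{8}.
So T(n) = \frac{13 \left(-1\right)^{n}}{8} + \frac{3 \cdot 7^{n}}{8}.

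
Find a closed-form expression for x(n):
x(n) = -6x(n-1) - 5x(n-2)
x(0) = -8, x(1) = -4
Characteristic equation: x² + 6x + 5 = 0, which factors as (x - (-5))(x - (-1)) = 0.
Roots r₁ = -5, r₂ = -1 (distinct).
General solution: x(n) = A·(-5)^n + B·(-1)^n.
From x(0) = -8: A + B = -8.
From x(1) = -4: -5A - B = -4.
Solving: A = 3, B = -11.
So x(n) = - 11 \left(-1\right)^{n} + 3 \left(-5\right)^{n}.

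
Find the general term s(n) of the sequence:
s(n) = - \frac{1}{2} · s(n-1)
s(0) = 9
Pure geometric recurrence with ratio - \frac{1}{2}.
By induction s(n) = s(0) · (- \frac{1}{2})^n = 9 \left(- \frac{1}{2}\right)^{n}.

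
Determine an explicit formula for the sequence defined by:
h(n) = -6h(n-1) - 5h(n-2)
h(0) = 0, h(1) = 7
Characteristic equation: x² + 6x + 5 = 0, which factors as (x - (-5))(x - (-1)) = 0.
Roots r₁ = -5, r₂ = -1 (distinct).
General solution: h(n) = A·(-5)^n + B·(-1)^n.
From h(0) = 0: A + B = 0.
From h(1) = 7: -5A - B = 7.
Solving: A = - \frac{7}{4}, B = \frac{7}{4}.
So h(n) = \frac{7 \left(-1\right)^{n}}{4} - \frac{7 \left(-5\right)^{n}}{4}.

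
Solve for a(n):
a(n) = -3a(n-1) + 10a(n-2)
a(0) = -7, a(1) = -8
Characteristic equation: x² + 3x - 10 = 0, which factors as (x - (2))(x - (-5)) = 0.
Roots r₁ = 2, r₂ = -5 (distinct).
General solution: a(n) = A·(2)^n + B·(-5)^n.
From a(0) = -7: A + B = -7.
From a(1) = -8: 2A - 5B = -8.
Solving: A = - \frac{43}{7}, B = - \frac{6}{7}.
So a(n) = - \frac{6 \left(-5\right)^{n}}{7} - \frac{43 \cdot 2^{n}}{7}.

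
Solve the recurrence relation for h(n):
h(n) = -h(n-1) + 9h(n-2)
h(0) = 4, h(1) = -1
Characteristic equation: x² + x - 9 = 0.
Discriminant Δ = (-1)² + 4·(9) = 37.
Roots r₁,₂ = (-1 ± √37)/2, so r₁ = - \frac{1}{2} + \frac{\sqrt{37}}{2}, r₂ = - \frac{\sqrt{37}}{2} - \frac{1}{2}.
General solution: h(n) = A·r₁^n + B·r₂^n.
From the initial conditions, A + B = 4 and r₁A + r₂B = -1.
Since r₁ - r₂ = √37: A = (-1 - (4)r₂)/√37 = \frac{\sqrt{37}}{37} + 2, and B = 4 - A = 2 - \frac{\sqrt{37}}{37}.
So h(n) = \left(\frac{\sqrt{37}}{37} + 2\right)\left(- \frac{1}{2} + \frac{\sqrt{37}}{2}\right)^n + \left(2 - \frac{\sqrt{37}}{37}\right)\left(- \frac{\sqrt{37}}{2} - \frac{1}{2}\right)^n.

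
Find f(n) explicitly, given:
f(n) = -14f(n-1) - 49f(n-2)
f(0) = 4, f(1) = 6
Characteristic equation: x² + 14x + 49 = 0, which is (x - (-7))².
Repeated root r = -7.
General solution: f(n) = (A + Bn)·(-7)^n.
From f(0) = 4: A = 4.
From f(1) = 6: (A + B)·(-7) = 6 ⇒ B = - \frac{34}{7}.
So f(n) = \left(4 - \frac{34 n}{7}\right) \cdot (-7)^n.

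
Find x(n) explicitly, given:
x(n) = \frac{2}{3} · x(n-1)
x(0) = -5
Pure geometric recurrence with ratio \frac{2}{3}.
By induction x(n) = x(0) · (\frac{2}{3})^n = - 5 \left(\frac{2}{3}\right)^{n}.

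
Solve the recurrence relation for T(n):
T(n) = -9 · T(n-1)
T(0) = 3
Pure geometric recurrence with ratio -9.
By induction T(n) = T(0) · (-9)^n = 3 \left(-9\right)^{n}.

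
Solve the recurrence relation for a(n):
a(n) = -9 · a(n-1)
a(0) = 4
Pure geometric recurrence with ratio -9.
By induction a(n) = a(0) · (-9)^n = 4 \left(-9\right)^{n}.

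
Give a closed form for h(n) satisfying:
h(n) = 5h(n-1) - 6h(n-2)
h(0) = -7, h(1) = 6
Characteristic equation: x² - 5x + 6 = 0, which factors as (x - (3))(x - (2)) = 0.
Roots r₁ = 3, r₂ = 2 (distinct).
General solution: h(n) = A·(3)^n + B·(2)^n.
From h(0) = -7: A + B = -7.
From h(1) = 6: 3A + 2B = 6.
Solving: A = 20, B = -27.
So h(n) = - 27 \cdot 2^{n} + 20 \cdot 3^{n}.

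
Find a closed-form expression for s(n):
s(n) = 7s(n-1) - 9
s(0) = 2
First-order linear non-homogeneous.
Homogeneous solution: s_h(n) = A·(7)^n.
Try constant particular solution s_p = K: K = 7K - 9 ⇒ K = \frac{3}{2}.
General: s(n) = A·(7)^n + \frac{3}{2}.
Apply s(0) = 2: A + \frac{3}{2} = 2 ⇒ A = \frac{1}{2}.
So s(n) = \frac{7^{n}}{2} + \frac{3}{2}.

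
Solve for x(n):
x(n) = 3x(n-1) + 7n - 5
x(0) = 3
First-order linear with linear forcing.
Homogeneous solution: x_h(n) = A·(3)^n.
Try particular x_p(n) = pn + q. Substituting:
  pn + q = 3(p(n-1) + q) + 7n - 5.
Matching the n-coefficient: p = 3p + 7 ⇒ p = - \frac{7}{2}.
Matching constants: q = -3p + 3q - 5 ⇒ q = - \frac{11}{4}.
General: x(n) = A·(3)^n - \frac{7 n}{2} - \frac{11}{4}.
Apply x(0) = 3: A - \frac{11}{4} = 3 ⇒ A = \frac{23}{4}.
So x(n) = \frac{23 \cdot 3^{n}}{4} - \frac{7 n}{2} - \frac{11}{4}.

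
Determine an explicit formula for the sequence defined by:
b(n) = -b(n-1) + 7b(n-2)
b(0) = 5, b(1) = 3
Characteristic equation: x² + x - 7 = 0.
Discriminant Δ = (-1)² + 4·(7) = 29.
Roots r₁,₂ = (-1 ± √29)/2, so r₁ = - \frac{1}{2} + \frac{\sqrt{29}}{2}, r₂ = - \frac{\sqrt{29}}{2} - \frac{1}{2}.
General solution: b(n) = A·r₁^n + B·r₂^n.
From the initial conditions, A + B = 5 and r₁A + r₂B = 3.
Since r₁ - r₂ = √29: A = (3 - (5)r₂)/√29 = \frac{11 \sqrt{29}}{58} + \frac{5}{2}, and B = 5 - A = \frac{5}{2} - \frac{11 \sqrt{29}}{58}.
So b(n) = \left(\frac{11 \sqrt{29}}{58} + \frac{5}{2}\right)\left(- \frac{1}{2} + \frac{\sqrt{29}}{2}\right)^n + \left(\frac{5}{2} - \frac{11 \sqrt{29}}{58}\right)\left(- \frac{\sqrt{29}}{2} - \frac{1}{2}\right)^n.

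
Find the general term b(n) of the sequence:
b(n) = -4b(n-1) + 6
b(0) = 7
First-order linear non-homogeneous.
Homogeneous solution: b_h(n) = A·(-4)^n.
Try constant particular solution b_p = K: K = -4K + 6 ⇒ K = \frac{6}{5}.
General: b(n) = A·(-4)^n + \frac{6}{5}.
Apply b(0) = 7: A + \frac{6}{5} = 7 ⇒ A = \frac{29}{5}.
So b(n) = \frac{29 \left(-4\right)^{n}}{5} + \frac{6}{5}.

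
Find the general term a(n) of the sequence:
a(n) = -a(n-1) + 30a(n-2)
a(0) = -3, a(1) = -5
Characteristic equation: x² + x - 30 = 0, which factors as (x - (-6))(x - (5)) = 0.
Roots r₁ = -6, r₂ = 5 (distinct).
General solution: a(n) = A·(-6)^n + B·(5)^n.
From a(0) = -3: A + B = -3.
From a(1) = -5: -6A + 5B = -5.
Solving: A = - \frac{10}{11}, B = - \frac{23}{11}.
So a(n) = - \frac{10 \left(-6\right)^{n}}{11} - \frac{23 \cdot 5^{n}}{11}.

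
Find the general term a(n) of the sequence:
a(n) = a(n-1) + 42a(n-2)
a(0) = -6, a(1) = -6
Characteristic equation: x² - x - 42 = 0, which factors as (x - (7))(x - (-6)) = 0.
Roots r₁ = 7, r₂ = -6 (distinct).
General solution: a(n) = A·(7)^n + B·(-6)^n.
From a(0) = -6: A + B = -6.
From a(1) = -6: 7A - 6B = -6.
Solving: A = - \frac{42}{13}, B = - \frac{36}{13}.
So a(n) = - \frac{36 \left(-6\right)^{n}}{13} - \frac{42 \cdot 7^{n}}{13}.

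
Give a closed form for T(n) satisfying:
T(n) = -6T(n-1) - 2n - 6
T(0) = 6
First-order linear with linear forcing.
Homogeneous solution: T_h(n) = A·(-6)^n.
Try particular T_p(n) = pn + q. Substituting:
  pn + q = -6(p(n-1) + q) - 2n - 6.
Matching the n-coefficient: p = -6p - 2 ⇒ p = - \frac{2}{7}.
Matching constants: q = 6p - 6q - 6 ⇒ q = - \frac{54}{49}.
General: T(n) = A·(-6)^n - \frac{2 n}{7} - \frac{54}{49}.
Apply T(0) = 6: A - \frac{54}{49} = 6 ⇒ A = \frac{348}{49}.
So T(n) = \frac{348 \left(-6\right)^{n}}{49} - \frac{2 n}{7} - \frac{54}{49}.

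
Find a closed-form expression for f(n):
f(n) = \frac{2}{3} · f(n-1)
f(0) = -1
Pure geometric recurrence with ratio \frac{2}{3}.
By induction f(n) = f(0) · (\frac{2}{3})^n = - \left(\frac{2}{3}\right)^{n}.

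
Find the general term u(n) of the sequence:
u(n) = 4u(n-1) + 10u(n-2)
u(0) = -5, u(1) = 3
Characteristic equation: x² - 4x - 10 = 0.
Discriminant Δ = (4)² + 4·(10) = 56.
Roots r₁,₂ = (4 ± √56)/2, so r₁ = 2 + \sqrt{14}, r₂ = 2 - \sqrt{14}.
General solution: u(n) = A·r₁^n + B·r₂^n.
From the initial conditions, A + B = -5 and r₁A + r₂B = 3.
Since r₁ - r₂ = √56: A = (3 - (-5)r₂)/√56 = - \frac{5}{2} + \frac{13 \sqrt{14}}{28}, and B = -5 - A = - \frac{5}{2} - \frac{13 \sqrt{14}}{28}.
So u(n) = \left(- \frac{5}{2} + \frac{13 \sqrt{14}}{28}\right)\left(2 + \sqrt{14}\right)^n + \left(- \frac{5}{2} - \frac{13 \sqrt{14}}{28}\right)\left(2 - \sqrt{14}\right)^n.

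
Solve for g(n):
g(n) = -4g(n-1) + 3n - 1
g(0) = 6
First-order linear with linear forcing.
Homogeneous solution: g_h(n) = A·(-4)^n.
Try particular g_p(n) = pn + q. Substituting:
  pn + q = -4(p(n-1) + q) + 3n - 1.
Matching the n-coefficient: p = -4p + 3 ⇒ p = \frac{3}{5}.
Matching constants: q = 4p - 4q - 1 ⇒ q = \frac{7}{25}.
General: g(n) = A·(-4)^n + \frac{3 n}{5} + \frac{7}{25}.
Apply g(0) = 6: A + \frac{7}{25} = 6 ⇒ A = \frac{143}{25}.
So g(n) = \frac{143 \left(-4\right)^{n}}{25} + \frac{3 n}{5} + \frac{7}{25}.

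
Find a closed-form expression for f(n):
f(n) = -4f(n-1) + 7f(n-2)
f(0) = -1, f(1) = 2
Characteristic equation: x² + 4x - 7 = 0.
Discriminant Δ = (-4)² + 4·(7) = 44.
Roots r₁,₂ = (-4 ± √44)/2, so r₁ = -2 + \sqrt{11}, r₂ = - \sqrt{11} - 2.
General solution: f(n) = A·r₁^n + B·r₂^n.
From the initial conditions, A + B = -1 and r₁A + r₂B = 2.
Since r₁ - r₂ = √44: A = (2 - (-1)r₂)/√44 = - \frac{1}{2}, and B = -1 - A = - \frac{1}{2}.
So f(n) = \left(- \frac{1}{2}\right)\left(-2 + \sqrt{11}\right)^n + \left(- \frac{1}{2}\right)\left(- \sqrt{11} - 2\right)^n.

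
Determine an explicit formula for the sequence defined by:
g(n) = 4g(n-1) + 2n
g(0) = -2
First-order linear with linear forcing.
Homogeneous solution: g_h(n) = A·(4)^n.
Try particular g_p(n) = pn + q. Substituting:
  pn + q = 4(p(n-1) + q) + 2n.
Matching the n-coefficient: p = 4p + 2 ⇒ p = - \frac{2}{3}.
Matching constants: q = -4p + 4q ⇒ q = - \frac{8}{9}.
General: g(n) = A·(4)^n - \frac{2 n}{3} - \frac{8}{9}.
Apply g(0) = -2: A - \frac{8}{9} = -2 ⇒ A = - \frac{10}{9}.
So g(n) = - \frac{10 \cdot 4^{n}}{9} - \frac{2 n}{3} - \frac{8}{9}.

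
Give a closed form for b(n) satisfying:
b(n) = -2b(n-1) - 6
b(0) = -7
First-order linear non-homogeneous.
Homogeneous solution: b_h(n) = A·(-2)^n.
Try constant particular solution b_p = K: K = -2K - 6 ⇒ K = -2.
General: b(n) = A·(-2)^n - 2.
Apply b(0) = -7: A - 2 = -7 ⇒ A = -5.
So b(n) = - 5 \left(-2\right)^{n} - 2.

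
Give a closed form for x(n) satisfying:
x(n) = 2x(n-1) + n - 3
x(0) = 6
First-order linear with linear forcing.
Homogeneous solution: x_h(n) = A·(2)^n.
Try particular x_p(n) = pn + q. Substituting:
  pn + q = 2(p(n-1) + q) + n - 3.
Matching the n-coefficient: p = 2p + 1 ⇒ p = -1.
Matching constants: q = -2p + 2q - 3 ⇒ q = 1.
General: x(n) = A·(2)^n - n + 1.
Apply x(0) = 6: A + 1 = 6 ⇒ A = 5.
So x(n) = 5 \cdot 2^{n} - n + 1.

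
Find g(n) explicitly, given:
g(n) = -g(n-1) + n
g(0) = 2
First-order linear with linear forcing.
Homogeneous solution: g_h(n) = A·(-1)^n.
Try particular g_p(n) = pn + q. Substituting:
  pn + q = -(p(n-1) + q) + n.
Matching the n-coefficient: p = -p + 1 ⇒ p = \frac{1}{2}.
Matching constants: q = p - q ⇒ q = \frac{1}{4}.
General: g(n) = A·(-1)^n + \frac{n}{2} + \frac{1}{4}.
Apply g(0) = 2: A + \frac{1}{4} = 2 ⇒ A = \frac{7}{4}.
So g(n) = \frac{7 \left(-1\right)^{n}}{4} + \frac{n}{2} + \frac{1}{4}.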